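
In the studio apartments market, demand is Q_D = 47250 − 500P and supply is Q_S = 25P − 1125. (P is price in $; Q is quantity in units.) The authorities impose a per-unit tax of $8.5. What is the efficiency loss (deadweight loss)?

$860.12

In inverse form: demand P = 94.5 − 0.002Q, supply P = 45 + 0.04Q.
Competitive equilibrium: 94.5 − 0.002Q = 45 + 0.04Q → Q* = 1178.5714, P* = 92.1429.
With the tax, the buyer price exceeds the seller price by 8.5: (94.5 − 0.002Q) − (45 + 0.04Q) = 8.5 → Q' = 976.1905.
ΔQ = 1178.5714 − 976.1905 = 202.3809; the wedge equals the tax, 8.5.
Deadweight loss = ½ × 202.3809 × 8.5 = $860.12.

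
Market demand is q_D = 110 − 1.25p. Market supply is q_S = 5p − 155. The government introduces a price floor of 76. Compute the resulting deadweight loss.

882

In inverse form: demand p = 88 − 0.8q, supply p = 31 + 0.2q.
Competitive equilibrium: 88 − 0.8q = 31 + 0.2q → q* = 57, p* = 42.4.
At the floor p = 76, quantity demanded = (88 − 76)/0.8 = 15.
Sellers' marginal cost at q' = 15: 31 + 0.2·15 = 34.
Δq = 57 − 15 = 42; wedge = 76 − 34 = 42.
DWL = ½ × 42 × 42 = 882.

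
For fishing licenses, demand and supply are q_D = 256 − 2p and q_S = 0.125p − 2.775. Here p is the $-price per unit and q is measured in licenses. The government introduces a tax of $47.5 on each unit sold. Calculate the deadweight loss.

$132.72

In inverse form: demand p = 128 − 0.5q, supply p = 22.2 + 8q.
Competitive equilibrium: 128 − 0.5q = 22.2 + 8q → q* = 12.4471, p* = 121.7765.
With the tax, the buyer price exceeds the seller price by 47.5: (128 − 0.5q) − (22.2 + 8q) = 47.5 → q' = 6.8588.
Δq = 12.4471 − 6.8588 = 5.5883; the wedge equals the tax, 47.5.
Welfare loss = ½ × 5.5883 × 47.5 = $132.72.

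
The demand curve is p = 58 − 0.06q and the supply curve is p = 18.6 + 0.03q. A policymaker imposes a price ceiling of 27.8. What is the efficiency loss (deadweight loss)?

Competitive equilibrium: 58 − 0.06q = 18.6 + 0.03q → q* = 437.7778, p* = 31.7333.
At the ceiling p = 27.8, quantity supplied = (27.8 − 18.6)/0.03 = 306.6667.
Willingness to pay at q' = 306.6667: 58 − 0.06·306.6667 = 39.6.
Δq = 437.7778 − 306.6667 = 131.1111; wedge = 39.6 − 27.8 = 11.8.
The triangle = ½ × 131.1111 × 11.8 = 773.56.

773.56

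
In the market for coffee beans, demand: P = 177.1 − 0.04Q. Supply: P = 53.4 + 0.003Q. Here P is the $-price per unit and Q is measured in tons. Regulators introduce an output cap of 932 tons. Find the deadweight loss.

Competitive equilibrium: 177.1 − 0.04Q = 53.4 + 0.003Q → Q* = 2876.7442, P* = 62.0302.
At Q = 932: demand price = 177.1 − 0.04·932 = 139.82; supply price = 53.4 + 0.003·932 = 56.196.
ΔQ = 2876.7442 − 932 = 1944.7442; wedge = 139.82 − 56.196 = 83.624.
DWL = ½ × 1944.7442 × 83.624 = $81313.64.

$81313.64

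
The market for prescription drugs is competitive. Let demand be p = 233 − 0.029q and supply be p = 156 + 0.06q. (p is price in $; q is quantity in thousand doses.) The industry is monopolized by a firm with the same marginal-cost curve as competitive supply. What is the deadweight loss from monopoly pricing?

$2011.84 thousand

Competitive equilibrium: 233 − 0.029q = 156 + 0.06q → q* = 865.16854, p* = 207.91011.
Marginal revenue: MR = 233 − 0.058q. Set MR = MC: 233 − 0.058q = 156 + 0.06q → q_m = 652.54237.
Price p_m = 233 − 0.029·652.54237 = 214.07627; MC(q_m) = 156 + 0.06·652.54237 = 195.15254.
Competitive q* = 865.16854, so Δq = 212.62617; wedge = 214.07627 − 195.15254 = 18.92373.
Deadweight loss = ½ × 212.62617 × 18.92373 = $2011.84 thousand.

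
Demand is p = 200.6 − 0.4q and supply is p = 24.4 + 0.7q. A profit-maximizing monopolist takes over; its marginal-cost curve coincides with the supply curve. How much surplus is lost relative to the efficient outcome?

1003.52

Competitive equilibrium: 200.6 − 0.4q = 24.4 + 0.7q → q* = 160.1818, p* = 136.5273.
Marginal revenue: MR = 200.6 − 0.8q. Set MR = MC: 200.6 − 0.8q = 24.4 + 0.7q → q_m = 117.4667.
Price p_m = 200.6 − 0.4·117.4667 = 153.6133; MC(q_m) = 24.4 + 0.7·117.4667 = 106.6267.
Competitive q* = 160.1818, so Δq = 42.7151; wedge = 153.6133 − 106.6267 = 46.9866.
DWL = ½ × 42.7151 × 46.9866 = 1003.52.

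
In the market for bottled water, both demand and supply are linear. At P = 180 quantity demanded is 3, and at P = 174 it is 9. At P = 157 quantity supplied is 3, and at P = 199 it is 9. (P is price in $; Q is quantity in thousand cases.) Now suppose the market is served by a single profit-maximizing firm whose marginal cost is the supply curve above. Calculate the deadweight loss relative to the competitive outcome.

$1.70 thousand

Demand slope = (174 − 180)/(9 − 3) = −1, so P = 183 − Q.
Supply slope = (199 − 157)/(9 − 3) = 7, so P = 136 + 7Q.
Competitive equilibrium: 183 − Q = 136 + 7Q → Q* = 5.875, P* = 177.125.
Marginal revenue: MR = 183 − 2Q. Set MR = MC: 183 − 2Q = 136 + 7Q → Q_m = 5.2222.
Price P_m = 183 − 1·5.2222 = 177.7778; MC(Q_m) = 136 + 7·5.2222 = 172.5554.
Competitive Q* = 5.875, so ΔQ = 0.6528; wedge = 177.7778 − 172.5554 = 5.2224.
Welfare loss = ½ × 0.6528 × 5.2224 = $1.70 thousand.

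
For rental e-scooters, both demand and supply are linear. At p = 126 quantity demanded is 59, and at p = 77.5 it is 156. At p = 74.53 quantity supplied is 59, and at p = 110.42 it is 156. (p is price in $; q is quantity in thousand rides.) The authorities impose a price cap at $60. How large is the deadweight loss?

$4214.58 thousand

Demand slope = (77.5 − 126)/(156 − 59) = −0.5, so p = 155.5 − 0.5q.
Supply slope = (110.42 − 74.53)/(156 − 59) = 0.37, so p = 52.7 + 0.37q.
Competitive equilibrium: 155.5 − 0.5q = 52.7 + 0.37q → q* = 118.16092, p* = 96.41954.
At the ceiling p = 60, quantity supplied = (60 − 52.7)/0.37 = 19.72973.
Willingness to pay at q' = 19.72973: 155.5 − 0.5·19.72973 = 145.63514.
Δq = 118.16092 − 19.72973 = 98.43119; wedge = 145.63514 − 60 = 85.63514.
The triangle = ½ × 98.43119 × 85.63514 = $4214.58 thousand.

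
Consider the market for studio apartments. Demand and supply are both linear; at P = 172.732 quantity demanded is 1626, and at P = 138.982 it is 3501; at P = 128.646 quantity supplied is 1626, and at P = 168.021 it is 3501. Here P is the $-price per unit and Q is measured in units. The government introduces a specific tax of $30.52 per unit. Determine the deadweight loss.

$11941.93

Demand slope = (138.982 − 172.732)/(3501 − 1626) = −0.018, so P = 202 − 0.018Q.
Supply slope = (168.021 − 128.646)/(3501 − 1626) = 0.021, so P = 94.5 + 0.021Q.
Competitive equilibrium: 202 − 0.018Q = 94.5 + 0.021Q → Q* = 2756.4103, P* = 152.3846.
With the tax, the buyer price exceeds the seller price by 30.52: (202 − 0.018Q) − (94.5 + 0.021Q) = 30.52 → Q' = 1973.8462.
ΔQ = 2756.4103 − 1973.8462 = 782.5641; the wedge equals the tax, 30.52.
The triangle = ½ × 782.5641 × 30.52 = $11941.93.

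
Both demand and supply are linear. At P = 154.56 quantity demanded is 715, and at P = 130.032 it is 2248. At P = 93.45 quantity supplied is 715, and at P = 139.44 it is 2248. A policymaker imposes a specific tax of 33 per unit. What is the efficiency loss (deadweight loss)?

Demand slope = (130.032 − 154.56)/(2248 − 715) = −0.016, so P = 166 − 0.016Q.
Supply slope = (139.44 − 93.45)/(2248 − 715) = 0.03, so P = 72 + 0.03Q.
Competitive equilibrium: 166 − 0.016Q = 72 + 0.03Q → Q* = 2043.4783, P* = 133.3043.
With the tax, the buyer price exceeds the seller price by 33: (166 − 0.016Q) − (72 + 0.03Q) = 33 → Q' = 1326.087.
ΔQ = 2043.4783 − 1326.087 = 717.3913; the wedge equals the tax, 33.
Deadweight loss = ½ × 717.3913 × 33 = 11836.96.

11836.96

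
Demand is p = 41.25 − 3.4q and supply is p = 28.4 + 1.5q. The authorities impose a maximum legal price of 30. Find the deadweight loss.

Competitive equilibrium: 41.25 − 3.4q = 28.4 + 1.5q → q* = 2.6224, p* = 32.3337.
At the ceiling p = 30, quantity supplied = (30 − 28.4)/1.5 = 1.0667.
Willingness to pay at q' = 1.0667: 41.25 − 3.4·1.0667 = 37.6232.
Δq = 2.6224 − 1.0667 = 1.5557; wedge = 37.6232 − 30 = 7.6232.
The triangle = ½ × 1.5557 × 7.6232 = 5.93.

5.93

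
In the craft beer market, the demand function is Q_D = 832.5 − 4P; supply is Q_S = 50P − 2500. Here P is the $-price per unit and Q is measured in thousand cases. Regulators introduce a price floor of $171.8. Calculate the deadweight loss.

In inverse form: demand P = 208.125 − 0.25Q, supply P = 50 + 0.02Q.
Competitive equilibrium: 208.125 − 0.25Q = 50 + 0.02Q → Q* = 585.64815, P* = 61.71296.
At the floor P = 171.8, quantity demanded = (208.125 − 171.8)/0.25 = 145.3.
Sellers' marginal cost at Q' = 145.3: 50 + 0.02·145.3 = 52.906.
ΔQ = 585.64815 − 145.3 = 440.34815; wedge = 171.8 − 52.906 = 118.894.
Deadweight loss = ½ × 440.34815 × 118.894 = $26177.38 thousand.

$26177.38 thousand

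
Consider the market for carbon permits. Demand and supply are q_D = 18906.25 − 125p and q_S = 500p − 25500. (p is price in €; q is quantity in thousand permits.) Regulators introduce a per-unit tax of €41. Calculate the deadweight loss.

In inverse form: demand p = 151.25 − 0.008q, supply p = 51 + 0.002q.
Competitive equilibrium: 151.25 − 0.008q = 51 + 0.002q → q* = 10025, p* = 71.05.
With the tax, the buyer price exceeds the seller price by 41: (151.25 − 0.008q) − (51 + 0.002q) = 41 → q' = 5925.
Δq = 10025 − 5925 = 4100; the wedge equals the tax, 41.
DWL = ½ × 4100 × 41 = €84050 thousand.

€84050 thousand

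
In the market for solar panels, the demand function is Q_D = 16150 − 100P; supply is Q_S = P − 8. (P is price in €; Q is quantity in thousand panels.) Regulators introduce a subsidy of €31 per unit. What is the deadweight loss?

In inverse form: demand P = 161.5 − 0.01Q, supply P = 8 + Q.
Competitive equilibrium: 161.5 − 0.01Q = 8 + Q → Q* = 151.9802, P* = 159.9802.
The subsidy lowers effective supply by 31: P = Q − 23.
New quantity: 161.5 − 0.01Q = Q − 23 → Q' = 182.6733.
Overproduction ΔQ = 182.6733 − 151.9802 = 30.6931; wedge = subsidy = 31.
The triangle = ½ × 30.6931 × 31 = €475.74 thousand.

€475.74 thousand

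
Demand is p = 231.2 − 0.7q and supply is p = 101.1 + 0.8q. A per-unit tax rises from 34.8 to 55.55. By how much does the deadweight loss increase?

Competitive equilibrium: 231.2 − 0.7q = 101.1 + 0.8q → q* = 86.7333, p* = 170.4867.
For a per-unit tax t: Δq = t/1.5, so DWL = ½·t·(t/1.5) = t²/3.
At t = 34.8: DWL = 403.68. At t = 55.55: DWL = 1028.601.
Increase = 1028.601 − 403.68 = 624.92.

624.92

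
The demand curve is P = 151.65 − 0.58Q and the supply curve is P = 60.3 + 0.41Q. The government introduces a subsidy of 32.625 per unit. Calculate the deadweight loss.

Competitive equilibrium: 151.65 − 0.58Q = 60.3 + 0.41Q → Q* = 92.2727, P* = 98.1318.
The subsidy lowers effective supply by 32.625: P = 27.675 + 0.41Q.
New quantity: 151.65 − 0.58Q = 27.675 + 0.41Q → Q' = 125.2273.
Overproduction ΔQ = 125.2273 − 92.2727 = 32.9546; wedge = subsidy = 32.625.
Deadweight loss = ½ × 32.9546 × 32.625 = 537.57.

537.57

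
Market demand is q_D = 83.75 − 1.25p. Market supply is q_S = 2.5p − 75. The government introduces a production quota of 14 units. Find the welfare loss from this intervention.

170.02

In inverse form: demand p = 67 − 0.8q, supply p = 30 + 0.4q.
Competitive equilibrium: 67 − 0.8q = 30 + 0.4q → q* = 30.8333, p* = 42.3333.
At q = 14: demand price = 67 − 0.8·14 = 55.8; supply price = 30 + 0.4·14 = 35.6.
Δq = 30.8333 − 14 = 16.8333; wedge = 55.8 − 35.6 = 20.2.
Deadweight loss = ½ × 16.8333 × 20.2 = 170.02.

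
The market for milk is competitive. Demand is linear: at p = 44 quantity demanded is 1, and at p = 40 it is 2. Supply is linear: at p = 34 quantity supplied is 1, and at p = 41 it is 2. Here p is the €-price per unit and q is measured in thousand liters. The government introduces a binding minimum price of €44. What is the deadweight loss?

€4.55 thousand

Demand slope = (40 − 44)/(2 − 1) = −4, so p = 48 − 4q.
Supply slope = (41 − 34)/(2 − 1) = 7, so p = 27 + 7q.
Competitive equilibrium: 48 − 4q = 27 + 7q → q* = 1.9091, p* = 40.3636.
At the floor p = 44, quantity demanded = (48 − 44)/4 = 1.
Sellers' marginal cost at q' = 1: 27 + 7·1 = 34.
Δq = 1.9091 − 1 = 0.9091; wedge = 44 − 34 = 10.
Deadweight loss = ½ × 0.9091 × 10 = €4.55 thousand.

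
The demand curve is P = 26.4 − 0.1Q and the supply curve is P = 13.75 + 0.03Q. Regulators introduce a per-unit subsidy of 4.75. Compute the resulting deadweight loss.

Competitive equilibrium: 26.4 − 0.1Q = 13.75 + 0.03Q → Q* = 97.3077, P* = 16.6692.
The subsidy lowers effective supply by 4.75: P = 9 + 0.03Q.
New quantity: 26.4 − 0.1Q = 9 + 0.03Q → Q' = 133.8462.
Overproduction ΔQ = 133.8462 − 97.3077 = 36.5385; wedge = subsidy = 4.75.
Deadweight loss = ½ × 36.5385 × 4.75 = 86.78.

86.78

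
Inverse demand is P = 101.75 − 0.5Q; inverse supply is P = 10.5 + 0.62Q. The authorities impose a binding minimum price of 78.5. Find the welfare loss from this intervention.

Competitive equilibrium: 101.75 − 0.5Q = 10.5 + 0.62Q → Q* = 81.4732, P* = 61.0134.
At the floor P = 78.5, quantity demanded = (101.75 − 78.5)/0.5 = 46.5.
Sellers' marginal cost at Q' = 46.5: 10.5 + 0.62·46.5 = 39.33.
ΔQ = 81.4732 − 46.5 = 34.9732; wedge = 78.5 − 39.33 = 39.17.
Welfare loss = ½ × 34.9732 × 39.17 = 684.95.

684.95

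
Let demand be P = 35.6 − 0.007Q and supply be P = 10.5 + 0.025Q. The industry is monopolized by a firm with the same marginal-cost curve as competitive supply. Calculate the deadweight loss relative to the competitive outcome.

317.13

Competitive equilibrium: 35.6 − 0.007Q = 10.5 + 0.025Q → Q* = 784.375, P* = 30.1094.
Marginal revenue: MR = 35.6 − 0.014Q. Set MR = MC: 35.6 − 0.014Q = 10.5 + 0.025Q → Q_m = 643.5897.
Price P_m = 35.6 − 0.007·643.5897 = 31.0949; MC(Q_m) = 10.5 + 0.025·643.5897 = 26.5897.
Competitive Q* = 784.375, so ΔQ = 140.7853; wedge = 31.0949 − 26.5897 = 4.5052.
The triangle = ½ × 140.7853 × 4.5052 = 317.13.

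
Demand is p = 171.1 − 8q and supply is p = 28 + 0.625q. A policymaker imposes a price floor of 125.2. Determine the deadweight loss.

Competitive equilibrium: 171.1 − 8q = 28 + 0.625q → q* = 16.5913, p* = 38.3696.
At the floor p = 125.2, quantity demanded = (171.1 − 125.2)/8 = 5.7375.
Sellers' marginal cost at q' = 5.7375: 28 + 0.625·5.7375 = 31.5859.
Δq = 16.5913 − 5.7375 = 10.8538; wedge = 125.2 − 31.5859 = 93.6141.
DWL = ½ × 10.8538 × 93.6141 = 508.03.

508.03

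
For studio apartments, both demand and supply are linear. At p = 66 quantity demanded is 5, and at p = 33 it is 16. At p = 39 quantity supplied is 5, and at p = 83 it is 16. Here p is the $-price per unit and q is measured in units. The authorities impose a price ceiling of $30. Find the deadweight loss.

$130.54

Demand slope = (33 − 66)/(16 − 5) = −3, so p = 81 − 3q.
Supply slope = (83 − 39)/(16 − 5) = 4, so p = 19 + 4q.
Competitive equilibrium: 81 − 3q = 19 + 4q → q* = 8.8571, p* = 54.4286.
At the ceiling p = 30, quantity supplied = (30 − 19)/4 = 2.75.
Willingness to pay at q' = 2.75: 81 − 3·2.75 = 72.75.
Δq = 8.8571 − 2.75 = 6.1071; wedge = 72.75 − 30 = 42.75.
The triangle = ½ × 6.1071 × 42.75 = $130.54.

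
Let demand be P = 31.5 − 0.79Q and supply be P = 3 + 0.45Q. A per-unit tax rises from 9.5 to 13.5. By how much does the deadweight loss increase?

Competitive equilibrium: 31.5 − 0.79Q = 3 + 0.45Q → Q* = 22.9839, P* = 13.3427.
For a per-unit tax t: ΔQ = t/1.24, so DWL = ½·t·(t/1.24) = t²/2.48.
At t = 9.5: DWL = 36.391. At t = 13.5: DWL = 73.488.
Increase = 73.488 − 36.391 = 37.10.

37.10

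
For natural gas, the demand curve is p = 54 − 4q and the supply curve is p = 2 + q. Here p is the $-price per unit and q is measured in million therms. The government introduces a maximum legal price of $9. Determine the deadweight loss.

Competitive equilibrium: 54 − 4q = 2 + q → q* = 10.4, p* = 12.4.
At the ceiling p = 9, quantity supplied = (9 − 2)/1 = 7.
Willingness to pay at q' = 7: 54 − 4·7 = 26.
Δq = 10.4 − 7 = 3.4; wedge = 26 − 9 = 17.
Welfare loss = ½ × 3.4 × 17 = $28.90 million.

$28.90 million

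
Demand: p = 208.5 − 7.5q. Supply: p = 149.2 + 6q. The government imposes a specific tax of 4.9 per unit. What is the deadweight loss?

Competitive equilibrium: 208.5 − 7.5q = 149.2 + 6q → q* = 4.3926, p* = 175.5556.
With the tax, the buyer price exceeds the seller price by 4.9: (208.5 − 7.5q) − (149.2 + 6q) = 4.9 → q' = 4.0296.
Δq = 4.3926 − 4.0296 = 0.363; the wedge equals the tax, 4.9.
Welfare loss = ½ × 0.363 × 4.9 = 0.89.

0.89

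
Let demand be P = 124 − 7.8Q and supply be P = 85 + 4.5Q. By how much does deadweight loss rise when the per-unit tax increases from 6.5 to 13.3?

5.47

Competitive equilibrium: 124 − 7.8Q = 85 + 4.5Q → Q* = 3.1707, P* = 99.2683.
For a per-unit tax t: ΔQ = t/12.3, so DWL = ½·t·(t/12.3) = t²/24.6.
At t = 6.5: DWL = 1.717. At t = 13.3: DWL = 7.191.
Increase = 7.191 − 1.717 = 5.47.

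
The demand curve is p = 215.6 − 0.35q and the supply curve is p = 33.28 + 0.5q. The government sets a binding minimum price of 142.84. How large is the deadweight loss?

18.56

Competitive equilibrium: 215.6 − 0.35q = 33.28 + 0.5q → q* = 214.4941, p* = 140.5271.
At the floor p = 142.84, quantity demanded = (215.6 − 142.84)/0.35 = 207.8857.
Sellers' marginal cost at q' = 207.8857: 33.28 + 0.5·207.8857 = 137.2229.
Δq = 214.4941 − 207.8857 = 6.6084; wedge = 142.84 − 137.2229 = 5.6171.
DWL = ½ × 6.6084 × 5.6171 = 18.56.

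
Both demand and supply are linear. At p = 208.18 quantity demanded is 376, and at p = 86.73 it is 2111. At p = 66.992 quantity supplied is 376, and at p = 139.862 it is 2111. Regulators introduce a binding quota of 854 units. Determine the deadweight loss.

Demand slope = (86.73 − 208.18)/(2111 − 376) = −0.07, so p = 234.5 − 0.07q.
Supply slope = (139.862 − 66.992)/(2111 − 376) = 0.042, so p = 51.2 + 0.042q.
Competitive equilibrium: 234.5 − 0.07q = 51.2 + 0.042q → q* = 1636.6071, p* = 119.9375.
At q = 854: demand price = 234.5 − 0.07·854 = 174.72; supply price = 51.2 + 0.042·854 = 87.068.
Δq = 1636.6071 − 854 = 782.6071; wedge = 174.72 − 87.068 = 87.652.
Deadweight loss = ½ × 782.6071 × 87.652 = 34298.54.

34298.54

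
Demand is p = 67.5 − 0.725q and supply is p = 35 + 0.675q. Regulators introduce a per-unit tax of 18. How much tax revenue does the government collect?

Competitive equilibrium: 67.5 − 0.725q = 35 + 0.675q → q* = 23.2143, p* = 50.6696.
With the tax, the buyer price exceeds the seller price by 18: (67.5 − 0.725q) − (35 + 0.675q) = 18 → q' = 10.3571.
Tax revenue = 18 × 10.3571 = 186.43.

186.43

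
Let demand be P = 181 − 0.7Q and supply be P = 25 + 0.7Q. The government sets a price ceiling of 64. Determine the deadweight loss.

Competitive equilibrium: 181 − 0.7Q = 25 + 0.7Q → Q* = 111.4286, P* = 103.
At the ceiling P = 64, quantity supplied = (64 − 25)/0.7 = 55.7143.
Willingness to pay at Q' = 55.7143: 181 − 0.7·55.7143 = 142.
ΔQ = 111.4286 − 55.7143 = 55.7143; wedge = 142 − 64 = 78.
DWL = ½ × 55.7143 × 78 = 2172.86.

2172.86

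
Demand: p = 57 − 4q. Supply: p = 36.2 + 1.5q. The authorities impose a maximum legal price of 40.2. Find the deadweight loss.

3.42

Competitive equilibrium: 57 − 4q = 36.2 + 1.5q → q* = 3.7818, p* = 41.8727.
At the ceiling p = 40.2, quantity supplied = (40.2 − 36.2)/1.5 = 2.6667.
Willingness to pay at q' = 2.6667: 57 − 4·2.6667 = 46.3332.
Δq = 3.7818 − 2.6667 = 1.1151; wedge = 46.3332 − 40.2 = 6.1332.
Deadweight loss = ½ × 1.1151 × 6.1332 = 3.42.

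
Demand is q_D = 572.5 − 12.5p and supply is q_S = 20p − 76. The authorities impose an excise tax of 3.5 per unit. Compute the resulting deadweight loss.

47.12

In inverse form: demand p = 45.8 − 0.08q, supply p = 3.8 + 0.05q.
Competitive equilibrium: 45.8 − 0.08q = 3.8 + 0.05q → q* = 323.0769, p* = 19.9538.
With the tax, the buyer price exceeds the seller price by 3.5: (45.8 − 0.08q) − (3.8 + 0.05q) = 3.5 → q' = 296.1538.
Δq = 323.0769 − 296.1538 = 26.9231; the wedge equals the tax, 3.5.
DWL = ½ × 26.9231 × 3.5 = 47.12.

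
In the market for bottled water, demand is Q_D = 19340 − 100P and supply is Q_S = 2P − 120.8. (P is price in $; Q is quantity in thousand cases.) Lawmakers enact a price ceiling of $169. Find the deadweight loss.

In inverse form: demand P = 193.4 − 0.01Q, supply P = 60.4 + 0.5Q.
Competitive equilibrium: 193.4 − 0.01Q = 60.4 + 0.5Q → Q* = 260.7843, P* = 190.7922.
At the ceiling P = 169, quantity supplied = (169 − 60.4)/0.5 = 217.2.
Willingness to pay at Q' = 217.2: 193.4 − 0.01·217.2 = 191.228.
ΔQ = 260.7843 − 217.2 = 43.5843; wedge = 191.228 − 169 = 22.228.
The triangle = ½ × 43.5843 × 22.228 = $484.40 thousand.

$484.40 thousand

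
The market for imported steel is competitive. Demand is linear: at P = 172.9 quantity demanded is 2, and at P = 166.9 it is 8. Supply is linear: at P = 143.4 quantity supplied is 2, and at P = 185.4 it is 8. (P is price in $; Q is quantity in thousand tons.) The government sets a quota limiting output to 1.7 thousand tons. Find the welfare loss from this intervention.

Demand slope = (166.9 − 172.9)/(8 − 2) = −1, so P = 174.9 − Q.
Supply slope = (185.4 − 143.4)/(8 − 2) = 7, so P = 129.4 + 7Q.
Competitive equilibrium: 174.9 − Q = 129.4 + 7Q → Q* = 5.6875, P* = 169.2125.
At Q = 1.7: demand price = 174.9 − 1·1.7 = 173.2; supply price = 129.4 + 7·1.7 = 141.3.
ΔQ = 5.6875 − 1.7 = 3.9875; wedge = 173.2 − 141.3 = 31.9.
The triangle = ½ × 3.9875 × 31.9 = $63.60 thousand.

$63.60 thousand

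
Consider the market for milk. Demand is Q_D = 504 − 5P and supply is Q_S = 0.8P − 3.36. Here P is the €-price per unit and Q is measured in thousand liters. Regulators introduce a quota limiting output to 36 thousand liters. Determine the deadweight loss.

€679.78 thousand

In inverse form: demand P = 100.8 − 0.2Q, supply P = 4.2 + 1.25Q.
Competitive equilibrium: 100.8 − 0.2Q = 4.2 + 1.25Q → Q* = 66.6207, P* = 87.4759.
At Q = 36: demand price = 100.8 − 0.2·36 = 93.6; supply price = 4.2 + 1.25·36 = 49.2.
ΔQ = 66.6207 − 36 = 30.6207; wedge = 93.6 − 49.2 = 44.4.
DWL = ½ × 30.6207 × 44.4 = €679.78 thousand.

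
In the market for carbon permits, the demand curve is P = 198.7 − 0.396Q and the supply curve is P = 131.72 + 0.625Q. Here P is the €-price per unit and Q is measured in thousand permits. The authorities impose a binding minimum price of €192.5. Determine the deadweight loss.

Competitive equilibrium: 198.7 − 0.396Q = 131.72 + 0.625Q → Q* = 65.6024, P* = 172.7215.
At the floor P = 192.5, quantity demanded = (198.7 − 192.5)/0.396 = 15.6566.
Sellers' marginal cost at Q' = 15.6566: 131.72 + 0.625·15.6566 = 141.5054.
ΔQ = 65.6024 − 15.6566 = 49.9458; wedge = 192.5 − 141.5054 = 50.9946.
DWL = ½ × 49.9458 × 50.9946 = €1273.48 thousand.

€1273.48 thousand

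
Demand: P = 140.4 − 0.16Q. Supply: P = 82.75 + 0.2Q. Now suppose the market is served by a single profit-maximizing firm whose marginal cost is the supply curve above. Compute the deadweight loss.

Competitive equilibrium: 140.4 − 0.16Q = 82.75 + 0.2Q → Q* = 160.1389, P* = 114.7778.
Marginal revenue: MR = 140.4 − 0.32Q. Set MR = MC: 140.4 − 0.32Q = 82.75 + 0.2Q → Q_m = 110.8654.
Price P_m = 140.4 − 0.16·110.8654 = 122.6615; MC(Q_m) = 82.75 + 0.2·110.8654 = 104.9231.
Competitive Q* = 160.1389, so ΔQ = 49.2735; wedge = 122.6615 − 104.9231 = 17.7384.
The triangle = ½ × 49.2735 × 17.7384 = 437.02.

437.02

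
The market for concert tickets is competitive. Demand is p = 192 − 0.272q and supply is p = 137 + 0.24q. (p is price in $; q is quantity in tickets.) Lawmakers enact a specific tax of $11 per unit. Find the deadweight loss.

$118.16

Competitive equilibrium: 192 − 0.272q = 137 + 0.24q → q* = 107.4219, p* = 162.7813.
With the tax, the buyer price exceeds the seller price by 11: (192 − 0.272q) − (137 + 0.24q) = 11 → q' = 85.9375.
Δq = 107.4219 − 85.9375 = 21.4844; the wedge equals the tax, 11.
DWL = ½ × 21.4844 × 11 = $118.16.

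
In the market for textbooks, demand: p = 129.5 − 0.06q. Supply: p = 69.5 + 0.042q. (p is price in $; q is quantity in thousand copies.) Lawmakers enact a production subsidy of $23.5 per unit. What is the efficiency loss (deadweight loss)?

Competitive equilibrium: 129.5 − 0.06q = 69.5 + 0.042q → q* = 588.2353, p* = 94.2059.
The subsidy lowers effective supply by 23.5: p = 46 + 0.042q.
New quantity: 129.5 − 0.06q = 46 + 0.042q → q' = 818.6275.
Overproduction Δq = 818.6275 − 588.2353 = 230.3922; wedge = subsidy = 23.5.
DWL = ½ × 230.3922 × 23.5 = $2707.11 thousand.

$2707.11 thousand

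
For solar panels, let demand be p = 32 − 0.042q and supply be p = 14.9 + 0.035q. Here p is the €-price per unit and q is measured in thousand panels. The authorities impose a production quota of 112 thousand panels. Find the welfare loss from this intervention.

Competitive equilibrium: 32 − 0.042q = 14.9 + 0.035q → q* = 222.0779, p* = 22.6727.
At q = 112: demand price = 32 − 0.042·112 = 27.296; supply price = 14.9 + 0.035·112 = 18.82.
Δq = 222.0779 − 112 = 110.0779; wedge = 27.296 − 18.82 = 8.476.
Deadweight loss = ½ × 110.0779 × 8.476 = €466.51 thousand.

€466.51 thousand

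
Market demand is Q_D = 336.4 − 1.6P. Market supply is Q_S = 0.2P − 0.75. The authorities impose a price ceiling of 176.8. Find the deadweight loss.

12.42

In inverse form: demand P = 210.25 − 0.625Q, supply P = 3.75 + 5Q.
Competitive equilibrium: 210.25 − 0.625Q = 3.75 + 5Q → Q* = 36.7111, P* = 187.3056.
At the ceiling P = 176.8, quantity supplied = (176.8 − 3.75)/5 = 34.61.
Willingness to pay at Q' = 34.61: 210.25 − 0.625·34.61 = 188.6188.
ΔQ = 36.7111 − 34.61 = 2.1011; wedge = 188.6188 − 176.8 = 11.8188.
The triangle = ½ × 2.1011 × 11.8188 = 12.42.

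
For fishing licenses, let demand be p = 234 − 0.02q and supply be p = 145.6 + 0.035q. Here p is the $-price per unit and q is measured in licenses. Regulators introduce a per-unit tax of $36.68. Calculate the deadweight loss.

Competitive equilibrium: 234 − 0.02q = 145.6 + 0.035q → q* = 1607.2727, p* = 201.8545.
With the tax, the buyer price exceeds the seller price by 36.68: (234 − 0.02q) − (145.6 + 0.035q) = 36.68 → q' = 940.3636.
Δq = 1607.2727 − 940.3636 = 666.9091; the wedge equals the tax, 36.68.
Welfare loss = ½ × 666.9091 × 36.68 = $12231.11.

$12231.11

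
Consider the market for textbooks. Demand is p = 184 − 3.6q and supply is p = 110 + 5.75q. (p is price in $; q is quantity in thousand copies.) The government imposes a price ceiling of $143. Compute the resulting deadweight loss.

$22.12 thousand

Competitive equilibrium: 184 − 3.6q = 110 + 5.75q → q* = 7.9144, p* = 155.508.
At the ceiling p = 143, quantity supplied = (143 − 110)/5.75 = 5.7391.
Willingness to pay at q' = 5.7391: 184 − 3.6·5.7391 = 163.3392.
Δq = 7.9144 − 5.7391 = 2.1753; wedge = 163.3392 − 143 = 20.3392.
Welfare loss = ½ × 2.1753 × 20.3392 = $22.12 thousand.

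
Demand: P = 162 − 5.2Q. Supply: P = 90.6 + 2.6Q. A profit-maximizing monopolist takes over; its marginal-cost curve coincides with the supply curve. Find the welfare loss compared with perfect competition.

52.29

Competitive equilibrium: 162 − 5.2Q = 90.6 + 2.6Q → Q* = 9.1538, P* = 114.4.
Marginal revenue: MR = 162 − 10.4Q. Set MR = MC: 162 − 10.4Q = 90.6 + 2.6Q → Q_m = 5.4923.
Price P_m = 162 − 5.2·5.4923 = 133.44; MC(Q_m) = 90.6 + 2.6·5.4923 = 104.88.
Competitive Q* = 9.1538, so ΔQ = 3.6615; wedge = 133.44 − 104.88 = 28.56.
The triangle = ½ × 3.6615 × 28.56 = 52.29.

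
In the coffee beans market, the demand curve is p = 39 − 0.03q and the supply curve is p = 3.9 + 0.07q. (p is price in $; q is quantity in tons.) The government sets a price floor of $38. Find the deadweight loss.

Competitive equilibrium: 39 − 0.03q = 3.9 + 0.07q → q* = 351, p* = 28.47.
At the floor p = 38, quantity demanded = (39 − 38)/0.03 = 33.3333.
Sellers' marginal cost at q' = 33.3333: 3.9 + 0.07·33.3333 = 6.2333.
Δq = 351 − 33.3333 = 317.6667; wedge = 38 − 6.2333 = 31.7667.
DWL = ½ × 317.6667 × 31.7667 = $5045.61.

$5045.61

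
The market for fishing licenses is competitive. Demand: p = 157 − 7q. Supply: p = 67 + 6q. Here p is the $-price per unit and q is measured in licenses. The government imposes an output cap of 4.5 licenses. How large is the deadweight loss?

Competitive equilibrium: 157 − 7q = 67 + 6q → q* = 6.9231, p* = 108.5385.
At q = 4.5: demand price = 157 − 7·4.5 = 125.5; supply price = 67 + 6·4.5 = 94.
Δq = 6.9231 − 4.5 = 2.4231; wedge = 125.5 − 94 = 31.5.
Welfare loss = ½ × 2.4231 × 31.5 = $38.16.

$38.16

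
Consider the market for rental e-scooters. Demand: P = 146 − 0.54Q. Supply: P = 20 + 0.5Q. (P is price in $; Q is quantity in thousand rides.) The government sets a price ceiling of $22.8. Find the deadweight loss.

$6943.40 thousand

Competitive equilibrium: 146 − 0.54Q = 20 + 0.5Q → Q* = 121.1538, P* = 80.5769.
At the ceiling P = 22.8, quantity supplied = (22.8 − 20)/0.5 = 5.6.
Willingness to pay at Q' = 5.6: 146 − 0.54·5.6 = 142.976.
ΔQ = 121.1538 − 5.6 = 115.5538; wedge = 142.976 − 22.8 = 120.176.
Welfare loss = ½ × 115.5538 × 120.176 = $6943.40 thousand.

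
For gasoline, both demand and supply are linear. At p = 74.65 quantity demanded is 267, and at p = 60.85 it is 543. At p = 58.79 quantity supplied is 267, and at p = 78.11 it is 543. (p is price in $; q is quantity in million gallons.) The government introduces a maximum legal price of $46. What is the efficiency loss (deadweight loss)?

$5949 million

Demand slope = (60.85 − 74.65)/(543 − 267) = −0.05, so p = 88 − 0.05q.
Supply slope = (78.11 − 58.79)/(543 − 267) = 0.07, so p = 40.1 + 0.07q.
Competitive equilibrium: 88 − 0.05q = 40.1 + 0.07q → q* = 399.1667, p* = 68.0417.
At the ceiling p = 46, quantity supplied = (46 − 40.1)/0.07 = 84.2857.
Willingness to pay at q' = 84.2857: 88 − 0.05·84.2857 = 83.7857.
Δq = 399.1667 − 84.2857 = 314.881; wedge = 83.7857 − 46 = 37.7857.
Deadweight loss = ½ × 314.881 × 37.7857 = $5949 million.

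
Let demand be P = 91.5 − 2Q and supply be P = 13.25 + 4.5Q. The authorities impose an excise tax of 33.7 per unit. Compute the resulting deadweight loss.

87.36

Competitive equilibrium: 91.5 − 2Q = 13.25 + 4.5Q → Q* = 12.0385, P* = 67.4231.
With the tax, the buyer price exceeds the seller price by 33.7: (91.5 − 2Q) − (13.25 + 4.5Q) = 33.7 → Q' = 6.8538.
ΔQ = 12.0385 − 6.8538 = 5.1847; the wedge equals the tax, 33.7.
Welfare loss = ½ × 5.1847 × 33.7 = 87.36.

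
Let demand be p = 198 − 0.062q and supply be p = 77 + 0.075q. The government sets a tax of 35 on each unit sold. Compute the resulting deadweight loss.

Competitive equilibrium: 198 − 0.062q = 77 + 0.075q → q* = 883.2117, p* = 143.2409.
With the tax, the buyer price exceeds the seller price by 35: (198 − 0.062q) − (77 + 0.075q) = 35 → q' = 627.7372.
Δq = 883.2117 − 627.7372 = 255.4745; the wedge equals the tax, 35.
The triangle = ½ × 255.4745 × 35 = 4470.80.

4470.80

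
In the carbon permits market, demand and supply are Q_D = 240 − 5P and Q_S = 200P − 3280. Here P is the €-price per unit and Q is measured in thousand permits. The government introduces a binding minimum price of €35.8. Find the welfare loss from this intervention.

€889.31 thousand

In inverse form: demand P = 48 − 0.2Q, supply P = 16.4 + 0.005Q.
Competitive equilibrium: 48 − 0.2Q = 16.4 + 0.005Q → Q* = 154.1463, P* = 17.1707.
At the floor P = 35.8, quantity demanded = (48 − 35.8)/0.2 = 61.
Sellers' marginal cost at Q' = 61: 16.4 + 0.005·61 = 16.705.
ΔQ = 154.1463 − 61 = 93.1463; wedge = 35.8 − 16.705 = 19.095.
The triangle = ½ × 93.1463 × 19.095 = €889.31 thousand.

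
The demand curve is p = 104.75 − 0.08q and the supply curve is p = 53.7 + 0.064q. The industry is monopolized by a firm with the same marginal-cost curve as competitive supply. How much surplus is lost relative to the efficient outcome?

Competitive equilibrium: 104.75 − 0.08q = 53.7 + 0.064q → q* = 354.513889, p* = 76.388889.
Marginal revenue: MR = 104.75 − 0.16q. Set MR = MC: 104.75 − 0.16q = 53.7 + 0.064q → q_m = 227.901786.
Price p_m = 104.75 − 0.08·227.901786 = 86.517857; MC(q_m) = 53.7 + 0.064·227.901786 = 68.285714.
Competitive q* = 354.513889, so Δq = 126.612103; wedge = 86.517857 − 68.285714 = 18.232143.
Deadweight loss = ½ × 126.612103 × 18.232143 = 1154.20.

1154.20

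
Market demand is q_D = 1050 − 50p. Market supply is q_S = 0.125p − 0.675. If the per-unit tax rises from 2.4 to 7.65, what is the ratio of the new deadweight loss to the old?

In inverse form: demand p = 21 − 0.02q, supply p = 5.4 + 8q.
Competitive equilibrium: 21 − 0.02q = 5.4 + 8q → q* = 1.9451, p* = 20.9611.
For a per-unit tax t: Δq = t/8.02, so DWL = ½·t·(t/8.02) = t²/16.04.
At t = 2.4: DWL = 0.359. At t = 7.65: DWL = 3.649.
Ratio = (7.65/2.4)² = 10.160.

10.160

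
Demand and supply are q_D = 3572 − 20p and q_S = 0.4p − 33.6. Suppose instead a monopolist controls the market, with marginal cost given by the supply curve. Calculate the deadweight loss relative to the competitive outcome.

In inverse form: demand p = 178.6 − 0.05q, supply p = 84 + 2.5q.
Competitive equilibrium: 178.6 − 0.05q = 84 + 2.5q → q* = 37.098, p* = 176.7451.
Marginal revenue: MR = 178.6 − 0.1q. Set MR = MC: 178.6 − 0.1q = 84 + 2.5q → q_m = 36.3846.
Price p_m = 178.6 − 0.05·36.3846 = 176.7808; MC(q_m) = 84 + 2.5·36.3846 = 174.9615.
Competitive q* = 37.098, so Δq = 0.7134; wedge = 176.7808 − 174.9615 = 1.8193.
The triangle = ½ × 0.7134 × 1.8193 = 0.65.

0.65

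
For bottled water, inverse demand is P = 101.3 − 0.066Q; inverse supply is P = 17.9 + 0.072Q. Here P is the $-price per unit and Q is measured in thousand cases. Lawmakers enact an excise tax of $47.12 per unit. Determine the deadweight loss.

$8044.54 thousand

Competitive equilibrium: 101.3 − 0.066Q = 17.9 + 0.072Q → Q* = 604.3478, P* = 61.413.
With the tax, the buyer price exceeds the seller price by 47.12: (101.3 − 0.066Q) − (17.9 + 0.072Q) = 47.12 → Q' = 262.8986.
ΔQ = 604.3478 − 262.8986 = 341.4492; the wedge equals the tax, 47.12.
Welfare loss = ½ × 341.4492 × 47.12 = $8044.54 thousand.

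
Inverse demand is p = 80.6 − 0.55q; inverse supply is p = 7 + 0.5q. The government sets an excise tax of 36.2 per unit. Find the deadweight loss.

Competitive equilibrium: 80.6 − 0.55q = 7 + 0.5q → q* = 70.0952, p* = 42.0476.
With the tax, the buyer price exceeds the seller price by 36.2: (80.6 − 0.55q) − (7 + 0.5q) = 36.2 → q' = 35.619.
Δq = 70.0952 − 35.619 = 34.4762; the wedge equals the tax, 36.2.
The triangle = ½ × 34.4762 × 36.2 = 624.02.

624.02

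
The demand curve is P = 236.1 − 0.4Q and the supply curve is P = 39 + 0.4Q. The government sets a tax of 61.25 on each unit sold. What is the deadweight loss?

Competitive equilibrium: 236.1 − 0.4Q = 39 + 0.4Q → Q* = 246.375, P* = 137.55.
With the tax, the buyer price exceeds the seller price by 61.25: (236.1 − 0.4Q) − (39 + 0.4Q) = 61.25 → Q' = 169.8125.
ΔQ = 246.375 − 169.8125 = 76.5625; the wedge equals the tax, 61.25.
Welfare loss = ½ × 76.5625 × 61.25 = 2344.73.

2344.73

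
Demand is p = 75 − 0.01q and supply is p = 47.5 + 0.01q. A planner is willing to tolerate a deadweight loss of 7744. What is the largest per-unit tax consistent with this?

Competitive equilibrium: 75 − 0.01q = 47.5 + 0.01q → q* = 1375, p* = 61.25.
A tax t gives Δq = t/0.02 and wedge t, so DWL = t²/0.04.
t²/0.04 = 7744 → t² = 309.76 → t = 17.6.

17.6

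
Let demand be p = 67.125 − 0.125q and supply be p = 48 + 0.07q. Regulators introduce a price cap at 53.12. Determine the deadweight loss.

Competitive equilibrium: 67.125 − 0.125q = 48 + 0.07q → q* = 98.0769, p* = 54.8654.
At the ceiling p = 53.12, quantity supplied = (53.12 − 48)/0.07 = 73.1429.
Willingness to pay at q' = 73.1429: 67.125 − 0.125·73.1429 = 57.9821.
Δq = 98.0769 − 73.1429 = 24.934; wedge = 57.9821 − 53.12 = 4.8621.
DWL = ½ × 24.934 × 4.8621 = 60.62.

60.62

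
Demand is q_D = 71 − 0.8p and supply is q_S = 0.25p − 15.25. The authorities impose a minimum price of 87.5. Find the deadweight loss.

48.21

In inverse form: demand p = 88.75 − 1.25q, supply p = 61 + 4q.
Competitive equilibrium: 88.75 − 1.25q = 61 + 4q → q* = 5.2857, p* = 82.1429.
At the floor p = 87.5, quantity demanded = (88.75 − 87.5)/1.25 = 1.
Sellers' marginal cost at q' = 1: 61 + 4·1 = 65.
Δq = 5.2857 − 1 = 4.2857; wedge = 87.5 − 65 = 22.5.
DWL = ½ × 4.2857 × 22.5 = 48.21.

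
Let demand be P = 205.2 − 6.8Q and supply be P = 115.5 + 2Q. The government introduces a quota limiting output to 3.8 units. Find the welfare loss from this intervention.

Competitive equilibrium: 205.2 − 6.8Q = 115.5 + 2Q → Q* = 10.1932, P* = 135.8864.
At Q = 3.8: demand price = 205.2 − 6.8·3.8 = 179.36; supply price = 115.5 + 2·3.8 = 123.1.
ΔQ = 10.1932 − 3.8 = 6.3932; wedge = 179.36 − 123.1 = 56.26.
Deadweight loss = ½ × 6.3932 × 56.26 = 179.84.

179.84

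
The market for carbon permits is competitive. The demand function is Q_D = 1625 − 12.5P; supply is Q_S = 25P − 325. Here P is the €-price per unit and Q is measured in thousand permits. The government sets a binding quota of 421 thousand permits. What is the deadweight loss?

€18414.96 thousand

In inverse form: demand P = 130 − 0.08Q, supply P = 13 + 0.04Q.
Competitive equilibrium: 130 − 0.08Q = 13 + 0.04Q → Q* = 975, P* = 52.
At Q = 421: demand price = 130 − 0.08·421 = 96.32; supply price = 13 + 0.04·421 = 29.84.
ΔQ = 975 − 421 = 554; wedge = 96.32 − 29.84 = 66.48.
Welfare loss = ½ × 554 × 66.48 = €18414.96 thousand.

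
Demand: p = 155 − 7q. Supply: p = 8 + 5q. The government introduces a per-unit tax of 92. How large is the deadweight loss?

352.67

Competitive equilibrium: 155 − 7q = 8 + 5q → q* = 12.25, p* = 69.25.
With the tax, the buyer price exceeds the seller price by 92: (155 − 7q) − (8 + 5q) = 92 → q' = 4.5833.
Δq = 12.25 − 4.5833 = 7.6667; the wedge equals the tax, 92.
DWL = ½ × 7.6667 × 92 = 352.67.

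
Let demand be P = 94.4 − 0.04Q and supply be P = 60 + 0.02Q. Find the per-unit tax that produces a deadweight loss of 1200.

Competitive equilibrium: 94.4 − 0.04Q = 60 + 0.02Q → Q* = 573.3333, P* = 71.4667.
A tax t gives ΔQ = t/0.06 and wedge t, so DWL = t²/0.12.
t²/0.12 = 1200 → t² = 144 → t = 12.

12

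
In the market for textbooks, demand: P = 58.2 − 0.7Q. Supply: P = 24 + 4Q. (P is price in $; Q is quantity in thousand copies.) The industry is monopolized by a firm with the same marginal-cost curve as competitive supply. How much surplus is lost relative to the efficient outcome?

Competitive equilibrium: 58.2 − 0.7Q = 24 + 4Q → Q* = 7.2766, P* = 53.1064.
Marginal revenue: MR = 58.2 − 1.4Q. Set MR = MC: 58.2 − 1.4Q = 24 + 4Q → Q_m = 6.3333.
Price P_m = 58.2 − 0.7·6.3333 = 53.7667; MC(Q_m) = 24 + 4·6.3333 = 49.3332.
Competitive Q* = 7.2766, so ΔQ = 0.9433; wedge = 53.7667 − 49.3332 = 4.4335.
DWL = ½ × 0.9433 × 4.4335 = $2.09 thousand.

$2.09 thousand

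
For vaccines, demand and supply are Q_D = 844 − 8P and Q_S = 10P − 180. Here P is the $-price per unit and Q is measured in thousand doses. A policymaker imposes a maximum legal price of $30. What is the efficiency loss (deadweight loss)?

$8133.89 thousand

In inverse form: demand P = 105.5 − 0.125Q, supply P = 18 + 0.1Q.
Competitive equilibrium: 105.5 − 0.125Q = 18 + 0.1Q → Q* = 388.8889, P* = 56.8889.
At the ceiling P = 30, quantity supplied = (30 − 18)/0.1 = 120.
Willingness to pay at Q' = 120: 105.5 − 0.125·120 = 90.5.
ΔQ = 388.8889 − 120 = 268.8889; wedge = 90.5 − 30 = 60.5.
The triangle = ½ × 268.8889 × 60.5 = $8133.89 thousand.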